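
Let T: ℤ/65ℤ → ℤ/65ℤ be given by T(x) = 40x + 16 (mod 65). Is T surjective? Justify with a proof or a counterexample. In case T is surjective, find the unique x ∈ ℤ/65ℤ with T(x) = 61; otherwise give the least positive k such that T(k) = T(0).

13

Since gcd(40, 65) = 5, we have 40x ≡ 0 (mod 5) for all x, so T(x) ≡ 1 (mod 5).
But 0 ≢ 1 (mod 5), so 0 ∈ ℤ/65ℤ has no preimage. Hence T is not surjective.
Since T is not surjective, we find the least positive k with T(k) = T(0): this means 40k ≡ 0 (mod 65), i.e. 65 ∣ 40k. Since gcd(40, 65) = 5, dividing through by 5 this holds exactly when 13 ∣ 8k, and as gcd(8, 13) = 1, exactly when 13 ∣ k.
The smallest positive such k is 13.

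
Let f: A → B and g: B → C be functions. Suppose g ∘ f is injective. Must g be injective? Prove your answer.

not injective

No. Take A = {1}, B = {1, 2, 3, 4}, C = {1, 2, 3, 4}, f(a) = a for each a ∈ A, and g(b) = 3 if b ∈ {3, 4} else g(b) = b.
Then g ∘ f = f is injective (A ⊂ B and f is the inclusion), but g(3) = g(4) = 3 with 3 ≠ 4, so g is not injective.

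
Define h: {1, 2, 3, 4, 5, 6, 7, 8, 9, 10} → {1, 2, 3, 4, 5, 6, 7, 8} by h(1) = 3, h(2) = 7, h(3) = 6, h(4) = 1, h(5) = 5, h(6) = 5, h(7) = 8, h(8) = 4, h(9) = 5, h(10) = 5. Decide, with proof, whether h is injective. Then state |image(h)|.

7

h(5) = 5 = h(6) with 5 ≠ 6, so h is not injective.
The image of h is {1, 3, 4, 5, 6, 7, 8}, which has 7 elements.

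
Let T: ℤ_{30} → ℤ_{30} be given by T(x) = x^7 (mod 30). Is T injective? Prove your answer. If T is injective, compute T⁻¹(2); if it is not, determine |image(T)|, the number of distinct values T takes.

Computing x^7 mod 30 for each x (by repeated squaring, reducing mod 30 at every step), the values T(0), T(1), …, T(29) are: 0, 1, 8, 27, 4, 5, 6, 13, 2, 9, 10, 11, 18, 7, 14, 15, 16, 23, 12, 19, 20, 21, 28, 17, 24, 25, 26, 3, 22, 29.
Every element of ℤ_{30} appears exactly once in this list, so T is a bijection, and in particular injective.
Since T is injective, we read off the preimage of 2 from the same table: T(8) = 2, so T⁻¹(2) = 8.

8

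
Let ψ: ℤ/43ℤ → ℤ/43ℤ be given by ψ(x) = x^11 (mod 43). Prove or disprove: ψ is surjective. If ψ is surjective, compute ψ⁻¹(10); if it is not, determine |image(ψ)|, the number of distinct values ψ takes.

Since 43 is prime, the nonzero elements of ℤ/43ℤ form a cyclic group of order 42.
As gcd(11, 42) = 1, raising to the 11th power is a bijection on this group: if a^11 ≡ b^11 then (ab^{−1})^11 = 1, and the only element of order dividing gcd(11, 42) = 1 is 1, so a = b.
With ψ(0) = 0 this makes ψ injective on all of ℤ/43ℤ, hence bijective (finite equal-size domain and codomain). In particular ψ is surjective.
Since ψ is surjective, we find the preimage of 10. The inverse of x ↦ x^11 on (ℤ/43ℤ)^× is x ↦ x^23, because 11·23 = 253 = 6·42 + 1 ≡ 1 (mod 42) and x^{42} = 1 for x ≠ 0 (Fermat). So ψ⁻¹(10) = 10^23 mod 43.
Repeated squaring mod 43: 10^1 ≡ 10, 10^2 ≡ 10² = 100 ≡ 14, 10^4 ≡ 14² = 196 ≡ 24, 10^8 ≡ 24² = 576 ≡ 17, 10^16 ≡ 17² = 289 ≡ 31. Since 23 = 16 + 4 + 2 + 1, 10^23 ≡ 31·24·14·10: 31·24 = 744 ≡ 13, then 13·14 = 182 ≡ 10, then 10·10 = 100 ≡ 14. So 10^23 ≡ 14 (mod 43).
Hence ψ⁻¹(10) = 14.

14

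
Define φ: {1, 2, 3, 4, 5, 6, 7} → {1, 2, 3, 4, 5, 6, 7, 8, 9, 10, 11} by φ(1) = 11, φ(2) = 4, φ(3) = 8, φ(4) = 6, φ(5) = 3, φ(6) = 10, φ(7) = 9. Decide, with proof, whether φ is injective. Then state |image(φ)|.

7

The values φ(1), …, φ(7) are 11, 4, 8, 6, 3, 10, 9 — all distinct.
So φ(x_1) = φ(x_2) only when x_1 = x_2, and φ is injective.
The image of φ is {3, 4, 6, 8, 9, 10, 11}, which has 7 elements.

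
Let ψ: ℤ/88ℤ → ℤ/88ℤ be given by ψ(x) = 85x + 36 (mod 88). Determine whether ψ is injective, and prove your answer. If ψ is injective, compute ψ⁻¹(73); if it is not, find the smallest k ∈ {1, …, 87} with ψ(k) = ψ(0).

17

If ψ(s) = ψ(t), then 85s ≡ 85t (mod 88). Because gcd(85, 88) = 1, we may cancel 85 to get s ≡ t (mod 88).
Hence ψ is injective.
We now compute 85⁻¹ mod 88 explicitly. Euclid's algorithm: 88 = 1·85 + 3, 85 = 28·3 + 1; back-substituting gives 1 = 29·85 − 28·88, so 85⁻¹ ≡ 29 (mod 88).
Since ψ is injective, we find ψ⁻¹(73): we need 85x ≡ 73 − 36 ≡ 37 (mod 88). Using 85⁻¹ = 29: x ≡ 29·37 = 1073 = 12·88 + 17, so x = 17.
Check: ψ(17) = 85·17 + 36 = 1481 = 16·88 + 73 ≡ 73 (mod 88).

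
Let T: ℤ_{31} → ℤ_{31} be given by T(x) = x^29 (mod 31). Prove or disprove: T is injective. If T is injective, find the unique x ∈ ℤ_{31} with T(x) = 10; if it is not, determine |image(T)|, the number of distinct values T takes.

Since 31 is prime, the nonzero elements of ℤ_{31} form a cyclic group of order 30.
As gcd(29, 30) = 1, raising to the 29th power is a bijection on this group: if s^29 ≡ t^29 then (st^{−1})^29 = 1, and the only element of order dividing gcd(29, 30) = 1 is 1, so s = t.
With T(0) = 0 this makes T injective on all of ℤ_{31}, hence bijective (finite equal-size domain and codomain). In particular T is injective.
Since T is injective, we find the preimage of 10. The inverse of x ↦ x^29 on (ℤ_{31})^× is x ↦ x^29, because 29·29 = 841 = 28·30 + 1 ≡ 1 (mod 30) and x^{30} = 1 for x ≠ 0 (Fermat). So T⁻¹(10) = 10^29 mod 31.
Repeated squaring mod 31: 10^1 ≡ 10, 10^2 ≡ 10² = 100 ≡ 7, 10^4 ≡ 7² = 49 ≡ 18, 10^8 ≡ 18² = 324 ≡ 14, 10^16 ≡ 14² = 196 ≡ 10. Since 29 = 16 + 8 + 4 + 1, 10^29 ≡ 10·14·18·10: 10·14 = 140 ≡ 16, then 16·18 = 288 ≡ 9, then 9·10 = 90 ≡ 28. So 10^29 ≡ 28 (mod 31).
Hence T⁻¹(10) = 28.

28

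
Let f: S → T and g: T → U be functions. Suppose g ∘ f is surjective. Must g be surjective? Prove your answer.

surjective

Let c ∈ U. Since g ∘ f is surjective, some a ∈ S has g(f(a)) = c. Then b = f(a) ∈ T satisfies g(b) = c. So g is surjective.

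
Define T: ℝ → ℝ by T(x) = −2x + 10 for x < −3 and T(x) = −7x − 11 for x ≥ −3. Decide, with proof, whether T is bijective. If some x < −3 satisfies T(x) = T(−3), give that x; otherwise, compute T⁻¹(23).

Both pieces are strictly decreasing (slopes −2 and −7), so each is injective on its own interval.
The left piece maps (−∞, −3) onto (16, ∞); the right piece maps [−3, ∞) onto (−∞, 10].
The images leave a gap (16 has no preimage), so T is not surjective, hence not bijective.
Because the two images are disjoint, no x < −3 has T(x) = T(−3), so we compute T⁻¹(23): 23 lies in (16, ∞), so solve −2x + 10 = 23: x = (23 − 10)/(−2) = −13/2.

-13/2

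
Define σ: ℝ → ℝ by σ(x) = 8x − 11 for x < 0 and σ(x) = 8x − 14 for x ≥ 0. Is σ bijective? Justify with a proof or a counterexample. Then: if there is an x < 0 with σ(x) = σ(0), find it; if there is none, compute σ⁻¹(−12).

Both pieces are strictly increasing (slopes 8 and 8), so each is injective on its own interval.
The left piece maps (−∞, 0) onto (−∞, −11); the right piece maps [0, ∞) onto [−14, ∞).
These images overlap. In particular σ(0) = −14 (right piece), and solving 8x − 11 = −14 on the left piece gives x = −3/8 < 0.
So σ(−3/8) = σ(0) with −3/8 ≠ 0, and σ is not injective, hence not bijective. This x = −3/8 is the requested value below 0.

-3/8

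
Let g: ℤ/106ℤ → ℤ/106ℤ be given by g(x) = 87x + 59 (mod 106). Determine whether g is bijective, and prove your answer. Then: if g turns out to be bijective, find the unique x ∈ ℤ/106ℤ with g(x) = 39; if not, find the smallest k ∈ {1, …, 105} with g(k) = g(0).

If g(a) = g(b), then 87a ≡ 87b (mod 106). Because gcd(87, 106) = 1, we may cancel 87 to get a ≡ b (mod 106).
We now compute 87⁻¹ mod 106 explicitly. Euclid's algorithm: 106 = 1·87 + 19, 87 = 4·19 + 11, 19 = 1·11 + 8, 11 = 1·8 + 3, 8 = 2·3 + 2, 3 = 1·2 + 1; back-substituting gives 1 = 39·87 − 32·106, so 87⁻¹ ≡ 39 (mod 106).
For any y ∈ ℤ/106ℤ, x = 39(y − 59) mod 106 satisfies g(x) = 87·39(y − 59) + 59 ≡ y (since 87·39 ≡ 1 mod 106). So every y has a preimage.
Thus g is bijective.
Since g is bijective, we find g⁻¹(39): we need 87x ≡ 39 − 59 ≡ 86 (mod 106). Using 87⁻¹ = 39: x ≡ 39·86 = 3354 = 31·106 + 68, so x = 68.
Check: g(68) = 87·68 + 59 = 5975 = 56·106 + 39 ≡ 39 (mod 106).

68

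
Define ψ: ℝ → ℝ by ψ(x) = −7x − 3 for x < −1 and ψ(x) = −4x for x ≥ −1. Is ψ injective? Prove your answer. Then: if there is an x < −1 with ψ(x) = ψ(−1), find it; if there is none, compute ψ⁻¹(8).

-11/7

Both pieces are strictly decreasing (slopes −7 and −4), so each is injective on its own interval.
The left piece maps (−∞, −1) onto (4, ∞); the right piece maps [−1, ∞) onto (−∞, 4].
These images are disjoint, so no value is attained by both pieces. Hence ψ is injective.
Because the two images are disjoint, no x < −1 has ψ(x) = ψ(−1), so we compute ψ⁻¹(8): 8 lies in (4, ∞), so solve −7x − 3 = 8: x = (8 + 3)/(−7) = −11/7.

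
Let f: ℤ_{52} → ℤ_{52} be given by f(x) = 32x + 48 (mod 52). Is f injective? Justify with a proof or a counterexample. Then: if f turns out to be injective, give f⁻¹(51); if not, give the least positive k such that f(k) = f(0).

We have gcd(32, 52) = 4 > 1. Taking x_1 = 0 and x_2 = 13: f(0) = 48 and f(13) = 32·13 + 48 = 464 ≡ 48 (mod 52).
So f(0) = f(13) while 0 ≠ 13, therefore f is not injective.
Since f is not injective, we find the least positive k with f(k) = f(0): this means 32k ≡ 0 (mod 52), i.e. 52 ∣ 32k. Since gcd(32, 52) = 4, dividing through by 4 this holds exactly when 13 ∣ 8k, and as gcd(8, 13) = 1, exactly when 13 ∣ k.
The smallest positive such k is 13.

13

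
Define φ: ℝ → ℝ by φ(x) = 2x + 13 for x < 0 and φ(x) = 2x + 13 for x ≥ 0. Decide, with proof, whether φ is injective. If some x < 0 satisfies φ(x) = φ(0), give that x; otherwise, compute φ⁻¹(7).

Both pieces are strictly increasing (slopes 2 and 2), so each is injective on its own interval.
The left piece maps (−∞, 0) onto (−∞, 13); the right piece maps [0, ∞) onto [13, ∞).
These images are disjoint, so no value is attained by both pieces. Therefore φ is injective.
Because the two images are disjoint, no x < 0 has φ(x) = φ(0), so we compute φ⁻¹(7): 7 lies in (−∞, 13), so solve 2x + 13 = 7: x = (7 − 13)/2 = −3.

-3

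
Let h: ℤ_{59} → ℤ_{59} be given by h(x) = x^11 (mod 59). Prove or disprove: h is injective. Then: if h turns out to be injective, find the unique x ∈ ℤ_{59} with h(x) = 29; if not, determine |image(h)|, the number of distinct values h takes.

3

Since 59 is prime, the nonzero elements of ℤ_{59} form a cyclic group of order 58.
As gcd(11, 58) = 1, raising to the 11th power is a bijection on this group: if u^11 ≡ v^11 then (uv^{−1})^11 = 1, and the only element of order dividing gcd(11, 58) = 1 is 1, so u = v.
With h(0) = 0 this makes h injective on all of ℤ_{59}, hence bijective (finite equal-size domain and codomain). In particular h is injective.
Since h is injective, we find the preimage of 29. The inverse of x ↦ x^11 on (ℤ_{59})^× is x ↦ x^37, because 11·37 = 407 = 7·58 + 1 ≡ 1 (mod 58) and x^{58} = 1 for x ≠ 0 (Fermat). So h⁻¹(29) = 29^37 mod 59.
Repeated squaring mod 59: 29^1 ≡ 29, 29^2 ≡ 29² = 841 ≡ 15, 29^4 ≡ 15² = 225 ≡ 48, 29^8 ≡ 48² = 2304 ≡ 3, 29^16 ≡ 3² = 9, 29^32 ≡ 9² = 81 ≡ 22. Since 37 = 32 + 4 + 1, 29^37 ≡ 22·48·29: 22·48 = 1056 ≡ 53, then 53·29 = 1537 ≡ 3. So 29^37 ≡ 3 (mod 59).
Hence h⁻¹(29) = 3.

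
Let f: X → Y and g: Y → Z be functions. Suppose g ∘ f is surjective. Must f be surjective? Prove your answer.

No. Take X = {0, 1, 2}, Y = {0, 1, 2, 3}, Z = {0}, f(a) = 0 for every a ∈ X, and g(b) = 0 for every b ∈ Y.
Then g ∘ f is surjective onto {0}, but 3 ∈ Y has no preimage under f, so f is not surjective.

not surjective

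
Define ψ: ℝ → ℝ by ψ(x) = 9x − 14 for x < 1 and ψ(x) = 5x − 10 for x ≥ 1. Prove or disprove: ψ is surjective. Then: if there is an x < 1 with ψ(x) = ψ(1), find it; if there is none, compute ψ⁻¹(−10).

4/9

Both pieces are strictly increasing (slopes 9 and 5), so each is injective on its own interval.
The left piece maps (−∞, 1) onto (−∞, −5); the right piece maps [1, ∞) onto [−5, ∞).
These images together cover ℝ, so ψ is surjective.
Because the two images are disjoint, no x < 1 has ψ(x) = ψ(1), so we compute ψ⁻¹(−10): −10 lies in (−∞, −5), so solve 9x − 14 = −10: x = (−10 + 14)/9 = 4/9.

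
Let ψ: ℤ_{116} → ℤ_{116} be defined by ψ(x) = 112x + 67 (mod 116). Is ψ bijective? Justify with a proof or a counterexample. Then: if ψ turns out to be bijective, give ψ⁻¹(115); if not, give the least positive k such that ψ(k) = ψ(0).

29

We have gcd(112, 116) = 4 > 1. Taking a = 0 and b = 29: ψ(0) = 67 and ψ(29) = 112·29 + 67 = 3315 ≡ 67 (mod 116).
So ψ(0) = ψ(29) while 0 ≠ 29, thus ψ is not injective, hence not bijective.
Since ψ is not bijective, we find the least positive k with ψ(k) = ψ(0): this means 112k ≡ 0 (mod 116), i.e. 116 ∣ 112k. Since gcd(112, 116) = 4, dividing through by 4 this holds exactly when 29 ∣ 28k, and as gcd(28, 29) = 1, exactly when 29 ∣ k.
The smallest positive such k is 29.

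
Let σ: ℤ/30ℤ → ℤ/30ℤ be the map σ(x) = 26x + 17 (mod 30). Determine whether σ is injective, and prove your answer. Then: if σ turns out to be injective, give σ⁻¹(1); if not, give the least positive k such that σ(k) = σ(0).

15

Recall: injectivity means: for all x_1, x_2 in the domain, σ(x_1) = σ(x_2) implies x_1 = x_2.
We have gcd(26, 30) = 2 > 1. Taking x_1 = 0 and x_2 = 15: σ(0) = 17 and σ(15) = 26·15 + 17 = 407 ≡ 17 (mod 30).
So σ(0) = σ(15) while 0 ≠ 15, so σ is not injective.
Since σ is not injective, we find the least positive k with σ(k) = σ(0): this means 26k ≡ 0 (mod 30), i.e. 30 ∣ 26k. Since gcd(26, 30) = 2, dividing through by 2 this holds exactly when 15 ∣ 13k, and as gcd(13, 15) = 1, exactly when 15 ∣ k.
The smallest positive such k is 15.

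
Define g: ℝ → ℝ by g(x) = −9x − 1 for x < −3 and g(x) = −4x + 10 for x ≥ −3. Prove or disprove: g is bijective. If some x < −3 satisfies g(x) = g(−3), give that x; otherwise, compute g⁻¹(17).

Both pieces are strictly decreasing (slopes −9 and −4), so each is injective on its own interval.
The left piece maps (−∞, −3) onto (26, ∞); the right piece maps [−3, ∞) onto (−∞, 22].
The images leave a gap (26 has no preimage), so g is not surjective, hence not bijective.
Because the two images are disjoint, no x < −3 has g(x) = g(−3), so we compute g⁻¹(17): 17 lies in (−∞, 22], so solve −4x + 10 = 17: x = (17 − 10)/(−4) = −7/4.

-7/4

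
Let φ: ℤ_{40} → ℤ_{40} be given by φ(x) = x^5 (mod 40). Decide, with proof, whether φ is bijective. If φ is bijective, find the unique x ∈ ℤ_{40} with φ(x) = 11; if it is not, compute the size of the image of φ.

25

φ(0) = 0^5 = 0.
φ(10): Repeated squaring mod 40: 10^1 ≡ 10, 10^2 ≡ 10² = 100 ≡ 20, 10^4 ≡ 20² = 400 ≡ 0. Since 5 = 4 + 1, 10^5 ≡ 0·10: 0·10 = 0. So 10^5 ≡ 0 (mod 40).
So φ(0) = φ(10) = 0 while 0 ≠ 10, so φ is not injective, hence not bijective.
Since φ is not bijective, we determine |image(φ)|. Computing x^5 mod 40 for each x (by repeated squaring, reducing mod 40 at every step), the values φ(0), φ(1), …, φ(39) are: 0, 1, 32, 3, 24, 5, 16, 7, 8, 9, 0, 11, 32, 13, 24, 15, 16, 17, 8, 19, 0, 21, 32, 23, 24, 25, 16, 27, 8, 29, 0, 31, 32, 33, 24, 35, 16, 37, 8, 39.
The distinct values are {0, 1, 3, 5, 7, 8, 9, 11, 13, 15, 16, 17, 19, 21, 23, 24, 25, 27, 29, 31, 32, 33, 35, 37, 39}; there are 25 of them.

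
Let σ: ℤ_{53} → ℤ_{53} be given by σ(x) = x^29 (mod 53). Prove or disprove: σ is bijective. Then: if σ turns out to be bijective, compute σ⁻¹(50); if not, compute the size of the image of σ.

33

Since 53 is prime, the nonzero elements of ℤ_{53} form a cyclic group of order 52.
As gcd(29, 52) = 1, raising to the 29th power is a bijection on this group: if a^29 ≡ b^29 then (ab^{−1})^29 = 1, and the only element of order dividing gcd(29, 52) = 1 is 1, so a = b.
With σ(0) = 0 this makes σ injective on all of ℤ_{53}, hence bijective (finite equal-size domain and codomain). In particular σ is bijective.
Since σ is bijective, we find the preimage of 50. The inverse of x ↦ x^29 on (ℤ_{53})^× is x ↦ x^9, because 29·9 = 261 = 5·52 + 1 ≡ 1 (mod 52) and x^{52} = 1 for x ≠ 0 (Fermat). So σ⁻¹(50) = 50^9 mod 53.
Repeated squaring mod 53: 50^1 ≡ 50, 50^2 ≡ 50² = 2500 ≡ 9, 50^4 ≡ 9² = 81 ≡ 28, 50^8 ≡ 28² = 784 ≡ 42. Since 9 = 8 + 1, 50^9 ≡ 42·50: 42·50 = 2100 ≡ 33. So 50^9 ≡ 33 (mod 53).
Hence σ⁻¹(50) = 33.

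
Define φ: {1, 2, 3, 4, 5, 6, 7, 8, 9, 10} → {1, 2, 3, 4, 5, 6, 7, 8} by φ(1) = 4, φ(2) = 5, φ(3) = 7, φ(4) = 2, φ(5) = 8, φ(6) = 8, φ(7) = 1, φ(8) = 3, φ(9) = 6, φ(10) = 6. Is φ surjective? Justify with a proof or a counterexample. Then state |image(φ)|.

Every element of the codomain has a preimage: 1 = φ(7), 2 = φ(4), 3 = φ(8), 4 = φ(1), 5 = φ(2), 6 = φ(9), 7 = φ(3), 8 = φ(5).
Therefore φ is surjective.
The image of φ is {1, 2, 3, 4, 5, 6, 7, 8}, which has 8 elements.

8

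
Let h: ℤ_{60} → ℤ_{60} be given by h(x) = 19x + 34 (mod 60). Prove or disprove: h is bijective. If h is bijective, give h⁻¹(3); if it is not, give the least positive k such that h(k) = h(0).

11

If h(s) = h(t), then 19s ≡ 19t (mod 60). Because gcd(19, 60) = 1, we may cancel 19 to get s ≡ t (mod 60).
We now compute 19⁻¹ mod 60 explicitly. Euclid's algorithm: 60 = 3·19 + 3, 19 = 6·3 + 1; back-substituting gives 1 = 19·19 − 6·60, so 19⁻¹ ≡ 19 (mod 60).
For any y ∈ ℤ_{60}, x = 19(y − 34) mod 60 satisfies h(x) = 19·19(y − 34) + 34 ≡ y (since 19·19 ≡ 1 mod 60). So every y has a preimage.
Therefore h is bijective.
Since h is bijective, we find h⁻¹(3): we need 19x ≡ 3 − 34 ≡ 29 (mod 60). Using 19⁻¹ = 19: x ≡ 19·29 = 551 = 9·60 + 11, so x = 11.
Check: h(11) = 19·11 + 34 = 243 = 4·60 + 3 ≡ 3 (mod 60).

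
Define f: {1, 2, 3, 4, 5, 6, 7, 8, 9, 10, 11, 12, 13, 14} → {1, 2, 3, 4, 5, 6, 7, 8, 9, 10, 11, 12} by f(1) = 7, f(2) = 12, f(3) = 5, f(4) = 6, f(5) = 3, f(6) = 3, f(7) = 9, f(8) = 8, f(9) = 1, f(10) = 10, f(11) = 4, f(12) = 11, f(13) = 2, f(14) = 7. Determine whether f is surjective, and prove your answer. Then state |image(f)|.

12

Every element of the codomain has a preimage: 1 = f(9), 2 = f(13), 3 = f(5), 4 = f(11), 5 = f(3), 6 = f(4), 7 = f(1), 8 = f(8), 9 = f(7), 10 = f(10), 11 = f(12), 12 = f(2).
Therefore f is surjective.
The image of f is {1, 2, 3, 4, 5, 6, 7, 8, 9, 10, 11, 12}, which has 12 elements.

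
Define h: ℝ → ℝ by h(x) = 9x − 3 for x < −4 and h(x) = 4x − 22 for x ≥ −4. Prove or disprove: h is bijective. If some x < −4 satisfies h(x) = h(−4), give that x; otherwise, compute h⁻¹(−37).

Both pieces are strictly increasing (slopes 9 and 4), so each is injective on its own interval.
The left piece maps (−∞, −4) onto (−∞, −39); the right piece maps [−4, ∞) onto [−38, ∞).
The images leave a gap (−39 has no preimage), so h is not surjective, hence not bijective.
Because the two images are disjoint, no x < −4 has h(x) = h(−4), so we compute h⁻¹(−37): −37 lies in [−38, ∞), so solve 4x − 22 = −37: x = (−37 + 22)/4 = −15/4.

-15/4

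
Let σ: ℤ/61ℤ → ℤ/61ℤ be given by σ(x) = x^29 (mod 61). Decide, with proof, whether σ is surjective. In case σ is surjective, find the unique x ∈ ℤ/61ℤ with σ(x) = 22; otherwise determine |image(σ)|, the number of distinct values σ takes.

Since 61 is prime, the nonzero elements of ℤ/61ℤ form a cyclic group of order 60.
As gcd(29, 60) = 1, raising to the 29th power is a bijection on this group: if a^29 ≡ b^29 then (ab^{−1})^29 = 1, and the only element of order dividing gcd(29, 60) = 1 is 1, so a = b.
With σ(0) = 0 this makes σ injective on all of ℤ/61ℤ, hence bijective (finite equal-size domain and codomain). In particular σ is surjective.
Since σ is surjective, we find the preimage of 22. The inverse of x ↦ x^29 on (ℤ/61ℤ)^× is x ↦ x^29, because 29·29 = 841 = 14·60 + 1 ≡ 1 (mod 60) and x^{60} = 1 for x ≠ 0 (Fermat). So σ⁻¹(22) = 22^29 mod 61.
Repeated squaring mod 61: 22^1 ≡ 22, 22^2 ≡ 22² = 484 ≡ 57, 22^4 ≡ 57² = 3249 ≡ 16, 22^8 ≡ 16² = 256 ≡ 12, 22^16 ≡ 12² = 144 ≡ 22. Since 29 = 16 + 8 + 4 + 1, 22^29 ≡ 22·12·16·22: 22·12 = 264 ≡ 20, then 20·16 = 320 ≡ 15, then 15·22 = 330 ≡ 25. So 22^29 ≡ 25 (mod 61).
Hence σ⁻¹(22) = 25.

25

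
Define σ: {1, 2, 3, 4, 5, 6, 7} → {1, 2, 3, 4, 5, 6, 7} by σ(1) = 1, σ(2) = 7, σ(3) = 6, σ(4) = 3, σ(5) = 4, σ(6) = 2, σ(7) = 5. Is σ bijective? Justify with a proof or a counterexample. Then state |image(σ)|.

The values 1, 7, 6, 3, 4, 2, 5 are a permutation of {1, 2, 3, 4, 5, 6, 7}: each element appears exactly once.
So σ is injective and surjective, hence bijective.
The image of σ is {1, 2, 3, 4, 5, 6, 7}, which has 7 elements.

7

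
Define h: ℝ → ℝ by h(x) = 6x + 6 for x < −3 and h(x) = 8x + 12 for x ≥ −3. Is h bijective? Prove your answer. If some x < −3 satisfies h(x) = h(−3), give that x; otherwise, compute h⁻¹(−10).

-11/4

Both pieces are strictly increasing (slopes 6 and 8), so each is injective on its own interval.
The left piece maps (−∞, −3) onto (−∞, −12); the right piece maps [−3, ∞) onto [−12, ∞).
Since −12 = −12, the images partition ℝ: h is injective and surjective, hence bijective.
Because the two images are disjoint, no x < −3 has h(x) = h(−3), so we compute h⁻¹(−10): −10 lies in [−12, ∞), so solve 8x + 12 = −10: x = (−10 − 12)/8 = −11/4.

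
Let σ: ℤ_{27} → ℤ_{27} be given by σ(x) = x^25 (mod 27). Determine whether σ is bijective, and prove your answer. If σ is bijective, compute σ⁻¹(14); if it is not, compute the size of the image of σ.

19

σ(0) = 0^25 = 0.
σ(3): Repeated squaring mod 27: 3^1 ≡ 3, 3^2 ≡ 3² = 9, 3^4 ≡ 9² = 81 ≡ 0, 3^8 ≡ 0² = 0, 3^16 ≡ 0² = 0. Since 25 = 16 + 8 + 1, 3^25 ≡ 0·0·3: 0·0 = 0, then 0·3 = 0. So 3^25 ≡ 0 (mod 27).
So σ(0) = σ(3) = 0 while 0 ≠ 3, so σ is not injective, hence not bijective.
Since σ is not bijective, we determine |image(σ)|. Computing x^25 mod 27 for each x (by repeated squaring, reducing mod 27 at every step), the values σ(0), σ(1), …, σ(26) are: 0, 1, 20, 0, 22, 14, 0, 16, 8, 0, 10, 2, 0, 4, 23, 0, 25, 17, 0, 19, 11, 0, 13, 5, 0, 7, 26.
The distinct values are {0, 1, 2, 4, 5, 7, 8, 10, 11, 13, 14, 16, 17, 19, 20, 22, 23, 25, 26}; there are 19 of them.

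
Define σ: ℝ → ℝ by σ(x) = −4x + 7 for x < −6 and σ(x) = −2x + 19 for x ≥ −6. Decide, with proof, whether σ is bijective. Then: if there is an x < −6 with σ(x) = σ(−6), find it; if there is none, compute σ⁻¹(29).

Both pieces are strictly decreasing (slopes −4 and −2), so each is injective on its own interval.
The left piece maps (−∞, −6) onto (31, ∞); the right piece maps [−6, ∞) onto (−∞, 31].
Since 31 = 31, the images partition ℝ: σ is injective and surjective, hence bijective.
Because the two images are disjoint, no x < −6 has σ(x) = σ(−6), so we compute σ⁻¹(29): 29 lies in (−∞, 31], so solve −2x + 19 = 29: x = (29 − 19)/(−2) = −5.

-5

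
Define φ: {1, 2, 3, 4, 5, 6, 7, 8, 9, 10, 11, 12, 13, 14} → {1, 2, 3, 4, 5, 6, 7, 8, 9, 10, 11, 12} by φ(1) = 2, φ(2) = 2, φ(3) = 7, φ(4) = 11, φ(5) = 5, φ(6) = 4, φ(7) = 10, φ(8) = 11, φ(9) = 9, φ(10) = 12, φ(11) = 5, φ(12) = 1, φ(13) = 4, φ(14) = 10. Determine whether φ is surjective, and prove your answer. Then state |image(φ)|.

9

No element maps to 3, so φ is not surjective.
The image of φ is {1, 2, 4, 5, 7, 9, 10, 11, 12}, which has 9 elements.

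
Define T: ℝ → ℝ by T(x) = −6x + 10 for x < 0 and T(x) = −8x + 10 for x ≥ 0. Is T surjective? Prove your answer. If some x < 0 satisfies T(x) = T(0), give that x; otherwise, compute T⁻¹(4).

Both pieces are strictly decreasing (slopes −6 and −8), so each is injective on its own interval.
The left piece maps (−∞, 0) onto (10, ∞); the right piece maps [0, ∞) onto (−∞, 10].
These images together cover ℝ, so T is surjective.
Because the two images are disjoint, no x < 0 has T(x) = T(0), so we compute T⁻¹(4): 4 lies in (−∞, 10], so solve −8x + 10 = 4: x = (4 − 10)/(−8) = 3/4.

3/4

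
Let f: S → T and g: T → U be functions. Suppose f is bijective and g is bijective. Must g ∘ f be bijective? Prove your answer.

bijective

Injectivity: if g(f(s)) = g(f(t)) then f(s) = f(t) (g injective) so s = t (f injective).
Surjectivity: for c ∈ U pick b with g(b) = c, then a with f(a) = b; then (g ∘ f)(a) = c.
Thus g ∘ f is bijective.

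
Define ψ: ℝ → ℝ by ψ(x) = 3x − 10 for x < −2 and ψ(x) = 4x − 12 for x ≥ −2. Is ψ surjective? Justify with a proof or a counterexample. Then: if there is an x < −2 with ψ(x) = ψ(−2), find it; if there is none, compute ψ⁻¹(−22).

Both pieces are strictly increasing (slopes 3 and 4), so each is injective on its own interval.
The left piece maps (−∞, −2) onto (−∞, −16); the right piece maps [−2, ∞) onto [−20, ∞).
The union (−∞, −16) ∪ [−20, ∞) covers ℝ, so ψ is surjective.
For the follow-up: the images overlap, so an x < −2 with ψ(x) = ψ(−2) exists. ψ(−2) = −20; solving 3x − 10 = −20 for x < −2 gives x = (−20 + 10)/3 = −10/3.

-10/3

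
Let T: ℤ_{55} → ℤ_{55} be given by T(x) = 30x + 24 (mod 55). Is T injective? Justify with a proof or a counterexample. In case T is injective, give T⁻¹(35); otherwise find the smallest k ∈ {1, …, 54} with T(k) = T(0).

We have gcd(30, 55) = 5 > 1. Taking u = 0 and v = 11: T(0) = 24 and T(11) = 30·11 + 24 = 354 ≡ 24 (mod 55).
So T(0) = T(11) while 0 ≠ 11, so T is not injective.
Since T is not injective, we find the least positive k with T(k) = T(0): this means 30k ≡ 0 (mod 55), i.e. 55 ∣ 30k. Since gcd(30, 55) = 5, dividing through by 5 this holds exactly when 11 ∣ 6k, and as gcd(6, 11) = 1, exactly when 11 ∣ k.
The smallest positive such k is 11.

11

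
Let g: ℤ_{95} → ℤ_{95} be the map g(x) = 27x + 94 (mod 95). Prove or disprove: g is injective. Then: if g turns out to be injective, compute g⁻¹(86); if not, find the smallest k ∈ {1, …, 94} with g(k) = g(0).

56

Recall that g is injective when g(s) = g(t) forces s = t.
Suppose g(s) = g(t) in ℤ_{95}. Then 27s + 94 ≡ 27t + 94 (mod 95), so 27(s − t) ≡ 0 (mod 95).
Since gcd(27, 95) = 1, 27 is invertible modulo 95, so s − t ≡ 0 (mod 95), i.e. s = t.
Therefore g is injective.
We now compute 27⁻¹ mod 95 explicitly. Euclid's algorithm: 95 = 3·27 + 14, 27 = 1·14 + 13, 14 = 1·13 + 1; back-substituting gives 1 = 88·27 − 25·95, so 27⁻¹ ≡ 88 (mod 95).
Since g is injective, we compute g⁻¹(86): solve 27x + 94 ≡ 86 (mod 95), i.e. 27x ≡ 87 (mod 95).
Multiplying by 27⁻¹ = 88 gives x ≡ 88·87 = 7656 = 80·95 + 56 ≡ 56 (mod 95).
Check: g(56) = 27·56 + 94 = 1606 = 16·95 + 86 ≡ 86 (mod 95).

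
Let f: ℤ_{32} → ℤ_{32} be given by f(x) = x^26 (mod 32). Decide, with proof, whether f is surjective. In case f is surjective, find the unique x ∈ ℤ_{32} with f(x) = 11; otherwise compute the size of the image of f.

f(0) = 0^26 = 0.
f(2): Repeated squaring mod 32: 2^1 ≡ 2, 2^2 ≡ 2² = 4, 2^4 ≡ 4² = 16, 2^8 ≡ 16² = 256 ≡ 0, 2^16 ≡ 0² = 0. Since 26 = 16 + 8 + 2, 2^26 ≡ 0·0·4: 0·0 = 0, then 0·4 = 0. So 2^26 ≡ 0 (mod 32).
So f(0) = f(2) = 0 while 0 ≠ 2, thus f is not injective.
A non-injective map from the 32-element set ℤ_{32} to itself takes at most 31 distinct values, so it cannot be surjective. Thus f is not surjective.
Since f is not surjective, we determine |image(f)|. Computing x^26 mod 32 for each x (by repeated squaring, reducing mod 32 at every step), the values f(0), f(1), …, f(31) are: 0, 1, 0, 9, 0, 25, 0, 17, 0, 17, 0, 25, 0, 9, 0, 1, 0, 1, 0, 9, 0, 25, 0, 17, 0, 17, 0, 25, 0, 9, 0, 1.
The distinct values are {0, 1, 9, 17, 25}; there are 5 of them.

5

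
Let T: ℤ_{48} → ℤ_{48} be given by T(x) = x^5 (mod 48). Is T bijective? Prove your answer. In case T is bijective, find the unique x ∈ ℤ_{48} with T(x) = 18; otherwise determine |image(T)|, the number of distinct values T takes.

T(0) = 0^5 = 0.
T(6): Repeated squaring mod 48: 6^1 ≡ 6, 6^2 ≡ 6² = 36, 6^4 ≡ 36² = 1296 ≡ 0. Since 5 = 4 + 1, 6^5 ≡ 0·6: 0·6 = 0. So 6^5 ≡ 0 (mod 48).
So T(0) = T(6) = 0 while 0 ≠ 6, thus T is not injective, hence not bijective.
Since T is not bijective, we determine |image(T)|. Computing x^5 mod 48 for each x (by repeated squaring, reducing mod 48 at every step), the values T(0), T(1), …, T(47) are: 0, 1, 32, 3, 16, 5, 0, 7, 32, 9, 16, 11, 0, 13, 32, 15, 16, 17, 0, 19, 32, 21, 16, 23, 0, 25, 32, 27, 16, 29, 0, 31, 32, 33, 16, 35, 0, 37, 32, 39, 16, 41, 0, 43, 32, 45, 16, 47.
The distinct values are {0, 1, 3, 5, 7, 9, 11, 13, 15, 16, 17, 19, 21, 23, 25, 27, 29, 31, 32, 33, 35, 37, 39, 41, 43, 45, 47}; there are 27 of them.

27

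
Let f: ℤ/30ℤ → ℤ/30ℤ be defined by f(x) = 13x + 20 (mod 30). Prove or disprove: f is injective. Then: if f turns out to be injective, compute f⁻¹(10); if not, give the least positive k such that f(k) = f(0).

20

If f(a) = f(b), then 13a ≡ 13b (mod 30). Because gcd(13, 30) = 1, we may cancel 13 to get a ≡ b (mod 30).
Therefore f is injective.
We now compute 13⁻¹ mod 30 explicitly. Euclid's algorithm: 30 = 2·13 + 4, 13 = 3·4 + 1; back-substituting gives 1 = 7·13 − 3·30, so 13⁻¹ ≡ 7 (mod 30).
Since f is injective, we compute f⁻¹(10): solve 13x + 20 ≡ 10 (mod 30), i.e. 13x ≡ 20 (mod 30).
Multiplying by 13⁻¹ = 7 gives x ≡ 7·20 = 140 = 4·30 + 20 ≡ 20 (mod 30).
Check: f(20) = 13·20 + 20 = 280 = 9·30 + 10 ≡ 10 (mod 30).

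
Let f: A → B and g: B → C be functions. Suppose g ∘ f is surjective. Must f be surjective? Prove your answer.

not surjective

No. Take A = {0, 1, 2}, B = {0, 1, 2, 3}, C = {0}, f(a) = 0 for every a ∈ A, and g(b) = 0 for every b ∈ B.
Then g ∘ f is surjective onto {0}, but 3 ∈ B has no preimage under f, so f is not surjective.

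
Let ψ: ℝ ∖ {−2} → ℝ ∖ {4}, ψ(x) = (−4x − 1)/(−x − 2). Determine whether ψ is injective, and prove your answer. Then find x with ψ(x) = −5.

-11/9

Suppose ψ(s) = ψ(t). Cross-multiplying: (−4s − 1)(−t − 2) = (−4t − 1)(−s − 2).
Expanding both sides and cancelling the symmetric terms leaves 7·(s − t) = 0. Since 7 ≠ 0, s = t. Therefore ψ is injective.
Solving ψ(x) = −5: cross-multiplying gives −4x − 1 = −5(−x − 2), which rearranges to −9x = 11, so x = −11/9.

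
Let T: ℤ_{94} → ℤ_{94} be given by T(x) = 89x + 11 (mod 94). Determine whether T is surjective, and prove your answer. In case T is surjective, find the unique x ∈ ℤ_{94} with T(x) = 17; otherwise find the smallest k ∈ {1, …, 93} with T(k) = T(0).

Recall that surjectivity means every element of the codomain has a preimage under T.
Since gcd(89, 94) = 1, 89 is invertible modulo 94. Euclid's algorithm: 94 = 1·89 + 5, 89 = 17·5 + 4, 5 = 1·4 + 1; back-substituting gives 1 = 75·89 − 71·94, so 89⁻¹ ≡ 75 (mod 94).
For any y ∈ ℤ_{94}, x = 75(y − 11) mod 94 satisfies T(x) = 89·75(y − 11) + 11 ≡ y (since 89·75 ≡ 1 mod 94). So every y has a preimage.
So T is surjective.
Since T is surjective, we find T⁻¹(17): we need 89x ≡ 17 − 11 ≡ 6 (mod 94). Using 89⁻¹ = 75: x ≡ 75·6 = 450 = 4·94 + 74, so x = 74.
Check: T(74) = 89·74 + 11 = 6597 = 70·94 + 17 ≡ 17 (mod 94).

74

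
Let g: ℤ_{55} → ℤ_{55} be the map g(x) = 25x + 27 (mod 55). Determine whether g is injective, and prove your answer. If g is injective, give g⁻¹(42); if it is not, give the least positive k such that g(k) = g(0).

We have gcd(25, 55) = 5 > 1. Taking s = 0 and t = 11: g(0) = 27 and g(11) = 25·11 + 27 = 302 ≡ 27 (mod 55).
So g(0) = g(11) while 0 ≠ 11, so g is not injective.
Since g is not injective, we find the least positive k with g(k) = g(0): this means 25k ≡ 0 (mod 55), i.e. 55 ∣ 25k. Since gcd(25, 55) = 5, dividing through by 5 this holds exactly when 11 ∣ 5k, and as gcd(5, 11) = 1, exactly when 11 ∣ k.
The smallest positive such k is 11.

11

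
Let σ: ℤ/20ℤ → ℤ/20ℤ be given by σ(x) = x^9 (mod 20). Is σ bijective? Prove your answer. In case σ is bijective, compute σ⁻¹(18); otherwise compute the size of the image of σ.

15

σ(0) = 0^9 = 0.
σ(10): Repeated squaring mod 20: 10^1 ≡ 10, 10^2 ≡ 10² = 100 ≡ 0, 10^4 ≡ 0² = 0, 10^8 ≡ 0² = 0. Since 9 = 8 + 1, 10^9 ≡ 0·10: 0·10 = 0. So 10^9 ≡ 0 (mod 20).
So σ(0) = σ(10) = 0 while 0 ≠ 10, so σ is not injective, hence not bijective.
Since σ is not bijective, we determine |image(σ)|. Computing x^9 mod 20 for each x (by repeated squaring, reducing mod 20 at every step), the values σ(0), σ(1), …, σ(19) are: 0, 1, 12, 3, 4, 5, 16, 7, 8, 9, 0, 11, 12, 13, 4, 15, 16, 17, 8, 19.
The distinct values are {0, 1, 3, 4, 5, 7, 8, 9, 11, 12, 13, 15, 16, 17, 19}; there are 15 of them.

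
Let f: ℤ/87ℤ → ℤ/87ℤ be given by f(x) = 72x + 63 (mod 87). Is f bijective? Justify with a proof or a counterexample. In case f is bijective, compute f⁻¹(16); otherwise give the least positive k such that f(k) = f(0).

We have gcd(72, 87) = 3 > 1. Taking x_1 = 0 and x_2 = 29: f(0) = 63 and f(29) = 72·29 + 63 = 2151 ≡ 63 (mod 87).
So f(0) = f(29) while 0 ≠ 29, so f is not injective, hence not bijective.
Since f is not bijective, we find the least positive k with f(k) = f(0): this means 72k ≡ 0 (mod 87), i.e. 87 ∣ 72k. Since gcd(72, 87) = 3, dividing through by 3 this holds exactly when 29 ∣ 24k, and as gcd(24, 29) = 1, exactly when 29 ∣ k.
The smallest positive such k is 29.

29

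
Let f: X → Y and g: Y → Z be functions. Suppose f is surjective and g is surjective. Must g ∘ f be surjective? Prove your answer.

Let c ∈ Z. Since g is surjective, there is b ∈ Y with g(b) = c. Since f is surjective, there is a ∈ X with f(a) = b.
Then (g ∘ f)(a) = g(b) = c. Thus g ∘ f is surjective.

surjective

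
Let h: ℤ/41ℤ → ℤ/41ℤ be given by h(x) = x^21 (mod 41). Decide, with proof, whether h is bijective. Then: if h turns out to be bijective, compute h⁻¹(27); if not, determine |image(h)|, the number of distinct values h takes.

14

Since 41 is prime, the nonzero elements of ℤ/41ℤ form a cyclic group of order 40.
As gcd(21, 40) = 1, raising to the 21st power is a bijection on this group: if u^21 ≡ v^21 then (uv^{−1})^21 = 1, and the only element of order dividing gcd(21, 40) = 1 is 1, so u = v.
With h(0) = 0 this makes h injective on all of ℤ/41ℤ, hence bijective (finite equal-size domain and codomain). In particular h is bijective.
Since h is bijective, we find the preimage of 27. The inverse of x ↦ x^21 on (ℤ/41ℤ)^× is x ↦ x^21, because 21·21 = 441 = 11·40 + 1 ≡ 1 (mod 40) and x^{40} = 1 for x ≠ 0 (Fermat). So h⁻¹(27) = 27^21 mod 41.
Repeated squaring mod 41: 27^1 ≡ 27, 27^2 ≡ 27² = 729 ≡ 32, 27^4 ≡ 32² = 1024 ≡ 40, 27^8 ≡ 40² = 1600 ≡ 1, 27^16 ≡ 1² = 1. Since 21 = 16 + 4 + 1, 27^21 ≡ 1·40·27: 1·40 = 40, then 40·27 = 1080 ≡ 14. So 27^21 ≡ 14 (mod 41).
Hence h⁻¹(27) = 14.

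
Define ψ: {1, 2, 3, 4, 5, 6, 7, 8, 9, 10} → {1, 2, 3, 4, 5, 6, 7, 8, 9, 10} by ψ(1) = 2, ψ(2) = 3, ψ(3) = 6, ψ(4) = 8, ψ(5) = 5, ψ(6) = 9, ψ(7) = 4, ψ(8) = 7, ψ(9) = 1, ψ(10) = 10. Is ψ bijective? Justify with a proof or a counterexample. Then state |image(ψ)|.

10

The values 2, 3, 6, 8, 5, 9, 4, 7, 1, 10 are a permutation of {1, 2, 3, 4, 5, 6, 7, 8, 9, 10}: each element appears exactly once.
So ψ is injective and surjective, hence bijective.
The image of ψ is {1, 2, 3, 4, 5, 6, 7, 8, 9, 10}, which has 10 elements.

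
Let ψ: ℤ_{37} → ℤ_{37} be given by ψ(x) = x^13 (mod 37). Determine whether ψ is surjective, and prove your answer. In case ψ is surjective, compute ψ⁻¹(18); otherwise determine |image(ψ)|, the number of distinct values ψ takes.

Since 37 is prime, the nonzero elements of ℤ_{37} form a cyclic group of order 36.
As gcd(13, 36) = 1, raising to the 13th power is a bijection on this group: if a^13 ≡ b^13 then (ab^{−1})^13 = 1, and the only element of order dividing gcd(13, 36) = 1 is 1, so a = b.
With ψ(0) = 0 this makes ψ injective on all of ℤ_{37}, hence bijective (finite equal-size domain and codomain). In particular ψ is surjective.
Since ψ is surjective, we find the preimage of 18. The inverse of x ↦ x^13 on (ℤ_{37})^× is x ↦ x^25, because 13·25 = 325 = 9·36 + 1 ≡ 1 (mod 36) and x^{36} = 1 for x ≠ 0 (Fermat). So ψ⁻¹(18) = 18^25 mod 37.
Repeated squaring mod 37: 18^1 ≡ 18, 18^2 ≡ 18² = 324 ≡ 28, 18^4 ≡ 28² = 784 ≡ 7, 18^8 ≡ 7² = 49 ≡ 12, 18^16 ≡ 12² = 144 ≡ 33. Since 25 = 16 + 8 + 1, 18^25 ≡ 33·12·18: 33·12 = 396 ≡ 26, then 26·18 = 468 ≡ 24. So 18^25 ≡ 24 (mod 37).
Hence ψ⁻¹(18) = 24.

24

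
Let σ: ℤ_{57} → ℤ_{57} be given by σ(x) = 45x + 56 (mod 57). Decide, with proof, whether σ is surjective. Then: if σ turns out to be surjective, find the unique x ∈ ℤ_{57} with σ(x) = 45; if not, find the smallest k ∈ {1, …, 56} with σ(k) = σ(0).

Since gcd(45, 57) = 3, we have 45x ≡ 0 (mod 3) for all x, so σ(x) ≡ 2 (mod 3).
But 0 ≢ 2 (mod 3), so 0 ∈ ℤ_{57} has no preimage. Hence σ is not surjective.
Since σ is not surjective, we find the least positive k with σ(k) = σ(0): this means 45k ≡ 0 (mod 57), i.e. 57 ∣ 45k. Since gcd(45, 57) = 3, dividing through by 3 this holds exactly when 19 ∣ 15k, and as gcd(15, 19) = 1, exactly when 19 ∣ k.
The smallest positive such k is 19.

19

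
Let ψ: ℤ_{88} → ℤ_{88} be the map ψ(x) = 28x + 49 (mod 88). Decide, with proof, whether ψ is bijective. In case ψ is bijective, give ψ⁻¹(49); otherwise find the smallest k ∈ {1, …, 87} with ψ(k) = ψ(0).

22

We have gcd(28, 88) = 4 > 1. Taking u = 0 and v = 22: ψ(0) = 49 and ψ(22) = 28·22 + 49 = 665 ≡ 49 (mod 88).
So ψ(0) = ψ(22) while 0 ≠ 22, so ψ is not injective, hence not bijective.
Since ψ is not bijective, we find the least positive k with ψ(k) = ψ(0): this means 28k ≡ 0 (mod 88), i.e. 88 ∣ 28k. Since gcd(28, 88) = 4, dividing through by 4 this holds exactly when 22 ∣ 7k, and as gcd(7, 22) = 1, exactly when 22 ∣ k.
The smallest positive such k is 22.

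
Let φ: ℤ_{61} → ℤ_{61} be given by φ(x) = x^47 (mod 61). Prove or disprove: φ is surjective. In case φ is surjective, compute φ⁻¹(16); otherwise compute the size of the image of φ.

57

Since 61 is prime, the nonzero elements of ℤ_{61} form a cyclic group of order 60.
As gcd(47, 60) = 1, raising to the 47th power is a bijection on this group: if a^47 ≡ b^47 then (ab^{−1})^47 = 1, and the only element of order dividing gcd(47, 60) = 1 is 1, so a = b.
With φ(0) = 0 this makes φ injective on all of ℤ_{61}, hence bijective (finite equal-size domain and codomain). In particular φ is surjective.
Since φ is surjective, we find the preimage of 16. The inverse of x ↦ x^47 on (ℤ_{61})^× is x ↦ x^23, because 47·23 = 1081 = 18·60 + 1 ≡ 1 (mod 60) and x^{60} = 1 for x ≠ 0 (Fermat). So φ⁻¹(16) = 16^23 mod 61.
Repeated squaring mod 61: 16^1 ≡ 16, 16^2 ≡ 16² = 256 ≡ 12, 16^4 ≡ 12² = 144 ≡ 22, 16^8 ≡ 22² = 484 ≡ 57, 16^16 ≡ 57² = 3249 ≡ 16. Since 23 = 16 + 4 + 2 + 1, 16^23 ≡ 16·22·12·16: 16·22 = 352 ≡ 47, then 47·12 = 564 ≡ 15, then 15·16 = 240 ≡ 57. So 16^23 ≡ 57 (mod 61).
Hence φ⁻¹(16) = 57.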